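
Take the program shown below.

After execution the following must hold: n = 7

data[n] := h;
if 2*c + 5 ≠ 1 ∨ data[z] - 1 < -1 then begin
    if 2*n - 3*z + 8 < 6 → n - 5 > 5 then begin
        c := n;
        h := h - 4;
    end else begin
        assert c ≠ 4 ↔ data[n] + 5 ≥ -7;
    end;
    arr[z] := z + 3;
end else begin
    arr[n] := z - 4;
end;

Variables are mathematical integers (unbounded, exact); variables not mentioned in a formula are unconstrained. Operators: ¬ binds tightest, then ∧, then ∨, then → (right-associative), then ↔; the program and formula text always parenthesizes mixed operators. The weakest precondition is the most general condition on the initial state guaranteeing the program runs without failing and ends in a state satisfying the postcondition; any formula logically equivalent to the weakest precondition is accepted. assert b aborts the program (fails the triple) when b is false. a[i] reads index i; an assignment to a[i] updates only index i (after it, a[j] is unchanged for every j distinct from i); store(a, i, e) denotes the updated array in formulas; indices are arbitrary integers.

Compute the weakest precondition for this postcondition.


Working backward. After the program, n = 7 must hold.
Then branch requires ((2*n < 3*z - 2 → n > 10) → n = 7) ∧ ((¬(2*n < 3*z - 2 → n > 10)) → ((c ≠ 4 ↔ data[n] ≥ -12) ∧ n = 7)); else branch requires n = 7.
Before the if: ((2*c ≠ -4 ∨ data[z] < 0) → (((2*n < 3*z - 2 → n > 10) → n = 7) ∧ ((¬(2*n < 3*z - 2 → n > 10)) → ((c ≠ 4 ↔ data[n] ≥ -12) ∧ n = 7)))) ∧ ((¬(2*c ≠ -4 ∨ data[z] < 0)) → n = 7)
Before data[n] := h: ((2*c ≠ -4 ∨ store(data, n, h)[z] < 0) → (((2*n < 3*z - 2 → n > 10) → n = 7) ∧ ((¬(2*n < 3*z - 2 → n > 10)) → ((c ≠ 4 ↔ store(data, n, h)[n] ≥ -12) ∧ n = 7)))) ∧ ((¬(2*c ≠ -4 ∨ store(data, n, h)[z] < 0)) → n = 7)
Answer: WP = ((2*c ≠ -4 ∨ store(data, n, h)[z] < 0) → (((2*n < 3*z - 2 → n > 10) → n = 7) ∧ ((¬(2*n < 3*z - 2 → n > 10)) → ((c ≠ 4 ↔ store(data, n, h)[n] ≥ -12) ∧ n = 7)))) ∧ ((¬(2*c ≠ -4 ∨ store(data, n, h)[z] < 0)) → n = 7)


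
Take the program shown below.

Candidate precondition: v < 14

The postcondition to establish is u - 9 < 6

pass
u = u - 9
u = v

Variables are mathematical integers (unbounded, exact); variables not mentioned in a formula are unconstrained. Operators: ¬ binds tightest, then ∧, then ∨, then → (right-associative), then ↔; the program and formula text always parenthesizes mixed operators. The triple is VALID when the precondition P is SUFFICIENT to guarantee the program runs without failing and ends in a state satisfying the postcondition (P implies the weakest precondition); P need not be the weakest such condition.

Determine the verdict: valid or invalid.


Working backward. After the program, the postcondition u - 9 < 6 must hold; in canonical form it is u < 15.
Before u := v: v < 15
Before u := u - 9: v < 15
Before skip: v < 15
The weakest precondition is v < 15.
Check whether v < 14 implies it.
Every state satisfying the precondition satisfies the weakest precondition: the implication holds.
Answer: valid


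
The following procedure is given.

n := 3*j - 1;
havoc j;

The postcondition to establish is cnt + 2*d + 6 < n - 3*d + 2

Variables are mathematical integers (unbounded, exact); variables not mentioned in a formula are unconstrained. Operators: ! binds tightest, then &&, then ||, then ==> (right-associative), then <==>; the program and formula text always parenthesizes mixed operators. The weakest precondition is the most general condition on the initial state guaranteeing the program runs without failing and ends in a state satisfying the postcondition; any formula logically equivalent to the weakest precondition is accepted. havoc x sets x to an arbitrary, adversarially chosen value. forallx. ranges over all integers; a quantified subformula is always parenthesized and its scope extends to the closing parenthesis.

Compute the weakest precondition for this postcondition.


Working backward. After the program, the postcondition cnt + 2*d + 6 < n - 3*d + 2 must hold; in canonical form it is cnt + 5*d < n - 4.
Before havoc j: cnt + 5*d < n - 4
Before n := 3*j - 1: cnt + 5*d < 3*j - 5
Answer: WP = cnt + 5*d < 3*j - 5


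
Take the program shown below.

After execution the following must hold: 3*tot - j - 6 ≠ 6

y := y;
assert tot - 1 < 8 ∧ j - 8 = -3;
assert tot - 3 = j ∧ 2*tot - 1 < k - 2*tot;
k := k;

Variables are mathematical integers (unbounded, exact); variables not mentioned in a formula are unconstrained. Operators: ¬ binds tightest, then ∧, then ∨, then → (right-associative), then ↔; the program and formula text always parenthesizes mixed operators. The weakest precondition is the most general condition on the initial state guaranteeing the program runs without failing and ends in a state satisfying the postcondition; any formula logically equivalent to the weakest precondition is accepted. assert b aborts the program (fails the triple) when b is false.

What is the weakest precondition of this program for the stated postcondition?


Working backward. After the program, the postcondition 3*tot - j - 6 ≠ 6 must hold; in canonical form it is 3*tot ≠ j + 12.
Before k := k: 3*tot ≠ j + 12
Before assert tot - 3 = j ∧ 2*tot - 1 < k - 2*tot: tot = j + 3 ∧ 4*tot < k + 1 ∧ 3*tot ≠ j + 12
Before assert tot - 1 < 8 ∧ j - 8 = -3: tot < 9 ∧ j = 5 ∧ tot = j + 3 ∧ 4*tot < k + 1 ∧ 3*tot ≠ j + 12
Before y := y: tot < 9 ∧ j = 5 ∧ tot = j + 3 ∧ 4*tot < k + 1 ∧ 3*tot ≠ j + 12
Answer: WP = tot < 9 ∧ j = 5 ∧ tot = j + 3 ∧ 4*tot < k + 1 ∧ 3*tot ≠ j + 12


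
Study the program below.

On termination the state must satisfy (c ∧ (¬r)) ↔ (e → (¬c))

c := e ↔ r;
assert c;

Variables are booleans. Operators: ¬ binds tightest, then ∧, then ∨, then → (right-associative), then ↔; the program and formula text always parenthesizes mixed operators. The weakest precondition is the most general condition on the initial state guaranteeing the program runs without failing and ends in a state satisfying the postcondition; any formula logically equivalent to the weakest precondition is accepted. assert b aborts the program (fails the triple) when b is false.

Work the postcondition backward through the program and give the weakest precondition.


Working backward. After the program, (c ∧ (¬r)) ↔ (e → (¬c)) must hold.
Before assert c: c ∧ ((c ∧ (¬r)) ↔ (e → (¬c)))
Before c := e ↔ r: (e ↔ r) ∧ (((e ↔ r) ∧ (¬r)) ↔ (e → (¬(e ↔ r))))
Answer: WP = (e ↔ r) ∧ (((e ↔ r) ∧ (¬r)) ↔ (e → (¬(e ↔ r))))


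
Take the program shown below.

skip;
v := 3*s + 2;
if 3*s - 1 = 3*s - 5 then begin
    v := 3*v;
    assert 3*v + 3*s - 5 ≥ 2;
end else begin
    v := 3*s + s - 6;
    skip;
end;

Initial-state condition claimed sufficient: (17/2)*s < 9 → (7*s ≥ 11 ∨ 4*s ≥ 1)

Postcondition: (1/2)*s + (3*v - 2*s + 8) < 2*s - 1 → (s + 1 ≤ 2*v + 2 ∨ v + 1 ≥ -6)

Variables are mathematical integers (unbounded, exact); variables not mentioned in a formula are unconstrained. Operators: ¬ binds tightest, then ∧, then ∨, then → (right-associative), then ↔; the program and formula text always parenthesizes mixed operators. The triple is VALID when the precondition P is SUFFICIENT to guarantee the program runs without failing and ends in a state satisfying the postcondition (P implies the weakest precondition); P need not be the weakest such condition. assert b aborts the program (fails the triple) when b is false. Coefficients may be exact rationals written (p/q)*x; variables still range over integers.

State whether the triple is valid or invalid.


Working backward. After the program, the postcondition (1/2)*s + (3*v - 2*s + 8) < 2*s - 1 → (s + 1 ≤ 2*v + 2 ∨ v + 1 ≥ -6) must hold; in canonical form it is 3*v < (7/2)*s - 9 → (s ≤ 2*v + 1 ∨ v ≥ -7).
Then branch requires 3*s + 9*v ≥ 7 ∧ (9*v < (7/2)*s - 9 → (s ≤ 6*v + 1 ∨ 3*v ≥ -7)); else branch requires (17/2)*s < 9 → (7*s ≥ 11 ∨ 4*s ≥ -1).
Before the if: (17/2)*s < 9 → (7*s ≥ 11 ∨ 4*s ≥ -1)
Before v := 3*s + 2: (17/2)*s < 9 → (7*s ≥ 11 ∨ 4*s ≥ -1)
Before skip: (17/2)*s < 9 → (7*s ≥ 11 ∨ 4*s ≥ -1)
The weakest precondition is (17/2)*s < 9 → (7*s ≥ 11 ∨ 4*s ≥ -1).
Check whether (17/2)*s < 9 → (7*s ≥ 11 ∨ 4*s ≥ 1) implies it.
Every state satisfying the precondition satisfies the weakest precondition: the implication holds.
Answer: valid


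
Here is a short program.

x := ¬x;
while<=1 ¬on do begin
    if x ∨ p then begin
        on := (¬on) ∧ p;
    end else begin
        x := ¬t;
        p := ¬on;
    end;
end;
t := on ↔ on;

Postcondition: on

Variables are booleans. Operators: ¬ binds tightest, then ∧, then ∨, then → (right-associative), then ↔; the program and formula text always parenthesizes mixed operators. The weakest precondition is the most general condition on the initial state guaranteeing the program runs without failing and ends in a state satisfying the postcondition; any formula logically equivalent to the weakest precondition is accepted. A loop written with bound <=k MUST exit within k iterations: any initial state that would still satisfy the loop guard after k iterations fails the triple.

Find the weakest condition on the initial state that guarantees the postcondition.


Working backward. After the program, on must hold.
Before t := on ↔ on: on
Before the loop (bound <=1), unroll the exhaustion recursion (WP_0 = exit-now case; WP_j = one more guarded iteration, up to j = 1):
  WP_0: on
  WP_1: (¬on) → (((x ∨ p) → ((¬on) ∧ p)) ∧ ((¬(x ∨ p)) → on))
So before the loop: (¬on) → (((x ∨ p) → ((¬on) ∧ p)) ∧ ((¬(x ∨ p)) → on))
Before x := ¬x: (¬on) → ((((¬x) ∨ p) → ((¬on) ∧ p)) ∧ ((¬((¬x) ∨ p)) → on))
Answer: WP = (¬on) → ((((¬x) ∨ p) → ((¬on) ∧ p)) ∧ ((¬((¬x) ∨ p)) → on))


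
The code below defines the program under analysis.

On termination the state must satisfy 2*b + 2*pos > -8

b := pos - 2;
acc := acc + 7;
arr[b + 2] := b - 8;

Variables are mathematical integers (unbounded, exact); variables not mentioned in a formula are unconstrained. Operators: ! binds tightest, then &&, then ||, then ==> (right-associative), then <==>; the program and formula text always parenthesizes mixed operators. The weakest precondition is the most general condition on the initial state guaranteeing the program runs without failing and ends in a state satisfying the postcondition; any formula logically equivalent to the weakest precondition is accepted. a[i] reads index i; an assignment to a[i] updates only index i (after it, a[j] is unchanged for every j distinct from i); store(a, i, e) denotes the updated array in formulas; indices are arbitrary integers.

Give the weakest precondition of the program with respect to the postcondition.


Working backward. After the program, 2*b + 2*pos > -8 must hold.
Before arr[b + 2] := b - 8: 2*b + 2*pos > -8
Before acc := acc + 7: 2*b + 2*pos > -8
Before b := pos - 2: 4*pos > -4
Answer: WP = 4*pos > -4


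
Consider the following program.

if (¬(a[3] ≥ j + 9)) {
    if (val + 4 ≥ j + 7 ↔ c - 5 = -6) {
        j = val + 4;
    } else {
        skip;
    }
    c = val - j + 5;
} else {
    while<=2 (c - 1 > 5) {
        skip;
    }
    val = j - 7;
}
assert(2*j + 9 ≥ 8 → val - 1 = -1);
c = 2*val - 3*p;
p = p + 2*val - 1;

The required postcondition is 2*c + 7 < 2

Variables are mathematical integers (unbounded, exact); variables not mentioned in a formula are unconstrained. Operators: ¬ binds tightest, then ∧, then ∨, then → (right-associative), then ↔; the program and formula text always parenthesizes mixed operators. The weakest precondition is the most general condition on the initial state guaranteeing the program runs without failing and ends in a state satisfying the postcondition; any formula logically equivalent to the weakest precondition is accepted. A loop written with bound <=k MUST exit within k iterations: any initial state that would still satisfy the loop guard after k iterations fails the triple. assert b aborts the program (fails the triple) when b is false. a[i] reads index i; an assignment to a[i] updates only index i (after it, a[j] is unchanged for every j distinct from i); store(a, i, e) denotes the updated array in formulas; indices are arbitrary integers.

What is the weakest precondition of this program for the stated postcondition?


Working backward. After the program, the postcondition 2*c + 7 < 2 must hold; in canonical form it is 2*c < -5.
Before p := p + 2*val - 1: 2*c < -5
Before c := 2*val - 3*p: 4*val < 6*p - 5
Before assert 2*j + 9 ≥ 8 → val - 1 = -1: (2*j ≥ -1 → val = 0) ∧ 4*val < 6*p - 5
Then branch requires ((val ≥ j + 3 ↔ c = -1) → ((2*val ≥ -9 → val = 0) ∧ 4*val < 6*p - 5)) ∧ ((¬(val ≥ j + 3 ↔ c = -1)) → ((2*j ≥ -1 → val = 0) ∧ 4*val < 6*p - 5)); else branch requires (c > 6 → ((c > 6 → ((¬(c > 6)) ∧ (2*j ≥ -1 → j = 7) ∧ 4*j < 6*p + 23)) ∧ ((¬(c > 6)) → ((2*j ≥ -1 → j = 7) ∧ 4*j < 6*p + 23)))) ∧ ((¬(c > 6)) → ((2*j ≥ -1 → j = 7) ∧ 4*j < 6*p + 23)).
Before the if: ((¬(a[3] ≥ j + 9)) → (((val ≥ j + 3 ↔ c = -1) → ((2*val ≥ -9 → val = 0) ∧ 4*val < 6*p - 5)) ∧ ((¬(val ≥ j + 3 ↔ c = -1)) → ((2*j ≥ -1 → val = 0) ∧ 4*val < 6*p - 5)))) ∧ (a[3] ≥ j + 9 → ((c > 6 → ((c > 6 → ((¬(c > 6)) ∧ (2*j ≥ -1 → j = 7) ∧ 4*j < 6*p + 23)) ∧ ((¬(c > 6)) → ((2*j ≥ -1 → j = 7) ∧ 4*j < 6*p + 23)))) ∧ ((¬(c > 6)) → ((2*j ≥ -1 → j = 7) ∧ 4*j < 6*p + 23))))
Answer: WP = ((¬(a[3] ≥ j + 9)) → (((val ≥ j + 3 ↔ c = -1) → ((2*val ≥ -9 → val = 0) ∧ 4*val < 6*p - 5)) ∧ ((¬(val ≥ j + 3 ↔ c = -1)) → ((2*j ≥ -1 → val = 0) ∧ 4*val < 6*p - 5)))) ∧ (a[3] ≥ j + 9 → ((c > 6 → ((c > 6 → ((¬(c > 6)) ∧ (2*j ≥ -1 → j = 7) ∧ 4*j < 6*p + 23)) ∧ ((¬(c > 6)) → ((2*j ≥ -1 → j = 7) ∧ 4*j < 6*p + 23)))) ∧ ((¬(c > 6)) → ((2*j ≥ -1 → j = 7) ∧ 4*j < 6*p + 23))))


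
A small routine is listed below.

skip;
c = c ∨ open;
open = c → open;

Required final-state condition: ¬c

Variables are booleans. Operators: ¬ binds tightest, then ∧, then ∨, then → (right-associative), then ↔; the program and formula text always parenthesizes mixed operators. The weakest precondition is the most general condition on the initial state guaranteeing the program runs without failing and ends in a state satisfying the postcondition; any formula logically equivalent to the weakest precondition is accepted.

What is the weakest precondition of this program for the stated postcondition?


Working backward. After the program, ¬c must hold.
Before open := c → open: ¬c
Before c := c ∨ open: ¬(c ∨ open)
Before skip: ¬(c ∨ open)
Answer: WP = ¬(c ∨ open)


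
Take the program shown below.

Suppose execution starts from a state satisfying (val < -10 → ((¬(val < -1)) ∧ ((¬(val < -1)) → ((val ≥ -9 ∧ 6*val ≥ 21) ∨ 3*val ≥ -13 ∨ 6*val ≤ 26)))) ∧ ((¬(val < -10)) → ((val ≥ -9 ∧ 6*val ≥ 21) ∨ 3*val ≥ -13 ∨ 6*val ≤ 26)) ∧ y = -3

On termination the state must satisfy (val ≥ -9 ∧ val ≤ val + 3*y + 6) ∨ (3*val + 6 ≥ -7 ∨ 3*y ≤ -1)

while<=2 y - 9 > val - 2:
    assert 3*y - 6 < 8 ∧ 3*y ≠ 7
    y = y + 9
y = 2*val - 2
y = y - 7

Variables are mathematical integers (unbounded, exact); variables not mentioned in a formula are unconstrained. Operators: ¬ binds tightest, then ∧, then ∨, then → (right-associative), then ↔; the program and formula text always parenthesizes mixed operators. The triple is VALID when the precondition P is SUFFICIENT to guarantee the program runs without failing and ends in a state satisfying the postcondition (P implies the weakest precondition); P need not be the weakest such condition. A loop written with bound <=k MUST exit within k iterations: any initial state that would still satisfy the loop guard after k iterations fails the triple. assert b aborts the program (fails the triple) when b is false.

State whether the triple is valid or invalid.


Working backward. After the program, the postcondition (val ≥ -9 ∧ val ≤ val + 3*y + 6) ∨ (3*val + 6 ≥ -7 ∨ 3*y ≤ -1) must hold; in canonical form it is (val ≥ -9 ∧ 3*y ≥ -6) ∨ 3*val ≥ -13 ∨ 3*y ≤ -1.
Before y := y - 7: (val ≥ -9 ∧ 3*y ≥ 15) ∨ 3*val ≥ -13 ∨ 3*y ≤ 20
Before y := 2*val - 2: (val ≥ -9 ∧ 6*val ≥ 21) ∨ 3*val ≥ -13 ∨ 6*val ≤ 26
Before the loop (bound <=2), unroll the exhaustion recursion (WP_0 = exit-now case; WP_j = one more guarded iteration, up to j = 2):
  WP_0: (¬(y > val + 7)) ∧ ((val ≥ -9 ∧ 6*val ≥ 21) ∨ 3*val ≥ -13 ∨ 6*val ≤ 26)
  WP_1: (y > val + 7 → (3*y < 14 ∧ 3*y ≠ 7 ∧ (¬(y > val - 2)) ∧ ((val ≥ -9 ∧ 6*val ≥ 21) ∨ 3*val ≥ -13 ∨ 6*val ≤ 26))) ∧ ((¬(y > val + 7)) → ((val ≥ -9 ∧ 6*val ≥ 21) ∨ 3*val ≥ -13 ∨ 6*val ≤ 26))
  WP_2: (y > val + 7 → (3*y < 14 ∧ 3*y ≠ 7 ∧ (y > val - 2 → (3*y < -13 ∧ 3*y ≠ -20 ∧ (¬(y > val - 11)) ∧ ((val ≥ -9 ∧ 6*val ≥ 21) ∨ 3*val ≥ -13 ∨ 6*val ≤ 26))) ∧ ((¬(y > val - 2)) → ((val ≥ -9 ∧ 6*val ≥ 21) ∨ 3*val ≥ -13 ∨ 6*val ≤ 26)))) ∧ ((¬(y > val + 7)) → ((val ≥ -9 ∧ 6*val ≥ 21) ∨ 3*val ≥ -13 ∨ 6*val ≤ 26))
So before the loop: (y > val + 7 → (3*y < 14 ∧ 3*y ≠ 7 ∧ (y > val - 2 → (3*y < -13 ∧ 3*y ≠ -20 ∧ (¬(y > val - 11)) ∧ ((val ≥ -9 ∧ 6*val ≥ 21) ∨ 3*val ≥ -13 ∨ 6*val ≤ 26))) ∧ ((¬(y > val - 2)) → ((val ≥ -9 ∧ 6*val ≥ 21) ∨ 3*val ≥ -13 ∨ 6*val ≤ 26)))) ∧ ((¬(y > val + 7)) → ((val ≥ -9 ∧ 6*val ≥ 21) ∨ 3*val ≥ -13 ∨ 6*val ≤ 26))
The weakest precondition is (y > val + 7 → (3*y < 14 ∧ 3*y ≠ 7 ∧ (y > val - 2 → (3*y < -13 ∧ 3*y ≠ -20 ∧ (¬(y > val - 11)) ∧ ((val ≥ -9 ∧ 6*val ≥ 21) ∨ 3*val ≥ -13 ∨ 6*val ≤ 26))) ∧ ((¬(y > val - 2)) → ((val ≥ -9 ∧ 6*val ≥ 21) ∨ 3*val ≥ -13 ∨ 6*val ≤ 26)))) ∧ ((¬(y > val + 7)) → ((val ≥ -9 ∧ 6*val ≥ 21) ∨ 3*val ≥ -13 ∨ 6*val ≤ 26)).
Check whether (val < -10 → ((¬(val < -1)) ∧ ((¬(val < -1)) → ((val ≥ -9 ∧ 6*val ≥ 21) ∨ 3*val ≥ -13 ∨ 6*val ≤ 26)))) ∧ ((¬(val < -10)) → ((val ≥ -9 ∧ 6*val ≥ 21) ∨ 3*val ≥ -13 ∨ 6*val ≤ 26)) ∧ y = -3 implies it.
Every state satisfying the precondition satisfies the weakest precondition: the implication holds.
Answer: valid


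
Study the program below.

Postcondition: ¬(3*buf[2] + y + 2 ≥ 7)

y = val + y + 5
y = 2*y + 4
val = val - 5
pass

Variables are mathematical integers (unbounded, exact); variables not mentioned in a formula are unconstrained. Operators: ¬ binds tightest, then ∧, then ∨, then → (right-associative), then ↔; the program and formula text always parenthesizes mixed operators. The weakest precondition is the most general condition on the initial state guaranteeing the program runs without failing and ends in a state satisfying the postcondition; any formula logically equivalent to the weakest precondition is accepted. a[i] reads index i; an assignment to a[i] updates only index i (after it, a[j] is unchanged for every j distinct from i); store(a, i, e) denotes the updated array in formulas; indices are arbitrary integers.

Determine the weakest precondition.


Working backward. After the program, the postcondition ¬(3*buf[2] + y + 2 ≥ 7) must hold; in canonical form it is ¬(3*buf[2] + y ≥ 5).
Before skip: ¬(3*buf[2] + y ≥ 5)
Before val := val - 5: ¬(3*buf[2] + y ≥ 5)
Before y := 2*y + 4: ¬(3*buf[2] + 2*y ≥ 1)
Before y := val + y + 5: ¬(3*buf[2] + 2*val + 2*y ≥ -9)
Answer: WP = ¬(3*buf[2] + 2*val + 2*y ≥ -9)


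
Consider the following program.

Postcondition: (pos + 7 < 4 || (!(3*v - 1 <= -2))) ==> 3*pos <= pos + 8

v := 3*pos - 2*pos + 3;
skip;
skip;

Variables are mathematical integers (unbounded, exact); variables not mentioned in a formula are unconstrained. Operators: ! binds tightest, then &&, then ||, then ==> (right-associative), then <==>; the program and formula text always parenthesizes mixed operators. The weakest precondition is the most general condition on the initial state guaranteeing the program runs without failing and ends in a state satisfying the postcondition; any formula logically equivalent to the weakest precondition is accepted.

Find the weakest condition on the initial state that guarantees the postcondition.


Working backward. After the program, the postcondition (pos + 7 < 4 || (!(3*v - 1 <= -2))) ==> 3*pos <= pos + 8 must hold; in canonical form it is (pos < -3 || (!(3*v <= -1))) ==> 2*pos <= 8.
Before skip: (pos < -3 || (!(3*v <= -1))) ==> 2*pos <= 8
Before skip: (pos < -3 || (!(3*v <= -1))) ==> 2*pos <= 8
Before v := 3*pos - 2*pos + 3: (pos < -3 || (!(3*pos <= -10))) ==> 2*pos <= 8
Answer: WP = (pos < -3 || (!(3*pos <= -10))) ==> 2*pos <= 8


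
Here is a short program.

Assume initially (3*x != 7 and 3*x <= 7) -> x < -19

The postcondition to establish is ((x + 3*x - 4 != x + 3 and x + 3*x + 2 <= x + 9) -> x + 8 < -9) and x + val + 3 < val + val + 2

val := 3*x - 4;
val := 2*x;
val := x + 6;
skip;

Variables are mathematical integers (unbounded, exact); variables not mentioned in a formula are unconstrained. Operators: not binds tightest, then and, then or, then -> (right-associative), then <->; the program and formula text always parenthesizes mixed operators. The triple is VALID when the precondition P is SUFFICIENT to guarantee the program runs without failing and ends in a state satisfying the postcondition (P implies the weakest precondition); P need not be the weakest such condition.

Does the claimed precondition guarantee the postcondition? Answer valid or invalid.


Working backward. After the program, the postcondition ((x + 3*x - 4 != x + 3 and x + 3*x + 2 <= x + 9) -> x + 8 < -9) and x + val + 3 < val + val + 2 must hold; in canonical form it is ((3*x != 7 and 3*x <= 7) -> x < -17) and x < val - 1.
Before skip: ((3*x != 7 and 3*x <= 7) -> x < -17) and x < val - 1
Before val := x + 6: (3*x != 7 and 3*x <= 7) -> x < -17
Before val := 2*x: (3*x != 7 and 3*x <= 7) -> x < -17
Before val := 3*x - 4: (3*x != 7 and 3*x <= 7) -> x < -17
The weakest precondition is (3*x != 7 and 3*x <= 7) -> x < -17.
Check whether (3*x != 7 and 3*x <= 7) -> x < -19 implies it.
Every state satisfying the precondition satisfies the weakest precondition: the implication holds.
Answer: valid


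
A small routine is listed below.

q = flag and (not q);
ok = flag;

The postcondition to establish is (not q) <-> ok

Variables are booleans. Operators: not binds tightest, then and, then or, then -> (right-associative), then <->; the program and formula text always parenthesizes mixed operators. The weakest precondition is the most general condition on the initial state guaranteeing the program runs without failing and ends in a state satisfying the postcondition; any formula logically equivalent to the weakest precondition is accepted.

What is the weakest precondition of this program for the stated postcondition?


Working backward. After the program, (not q) <-> ok must hold.
Before ok := flag: (not q) <-> flag
Before q := flag and (not q): (not (flag and (not q))) <-> flag
Answer: WP = (not (flag and (not q))) <-> flag


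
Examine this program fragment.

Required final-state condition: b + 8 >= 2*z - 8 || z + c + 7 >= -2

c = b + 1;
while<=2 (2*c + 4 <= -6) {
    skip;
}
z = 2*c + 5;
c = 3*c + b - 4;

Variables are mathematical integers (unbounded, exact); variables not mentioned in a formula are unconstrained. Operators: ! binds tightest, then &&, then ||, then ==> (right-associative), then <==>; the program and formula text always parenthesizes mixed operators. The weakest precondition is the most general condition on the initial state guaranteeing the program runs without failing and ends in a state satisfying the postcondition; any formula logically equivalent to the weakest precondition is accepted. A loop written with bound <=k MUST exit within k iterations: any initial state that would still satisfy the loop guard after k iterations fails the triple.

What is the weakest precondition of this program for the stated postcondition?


Working backward. After the program, the postcondition b + 8 >= 2*z - 8 || z + c + 7 >= -2 must hold; in canonical form it is b >= 2*z - 16 || c + z >= -9.
Before c := 3*c + b - 4: b >= 2*z - 16 || b + 3*c + z >= -5
Before z := 2*c + 5: b >= 4*c - 6 || b + 5*c >= -10
Before the loop (bound <=2), unroll the exhaustion recursion (WP_0 = exit-now case; WP_j = one more guarded iteration, up to j = 2):
  WP_0: (!(2*c <= -10)) && (b >= 4*c - 6 || b + 5*c >= -10)
  WP_1: (2*c <= -10 ==> ((!(2*c <= -10)) && (b >= 4*c - 6 || b + 5*c >= -10))) && ((!(2*c <= -10)) ==> (b >= 4*c - 6 || b + 5*c >= -10))
  WP_2: (2*c <= -10 ==> ((2*c <= -10 ==> ((!(2*c <= -10)) && (b >= 4*c - 6 || b + 5*c >= -10))) && ((!(2*c <= -10)) ==> (b >= 4*c - 6 || b + 5*c >= -10)))) && ((!(2*c <= -10)) ==> (b >= 4*c - 6 || b + 5*c >= -10))
So before the loop: (2*c <= -10 ==> ((2*c <= -10 ==> ((!(2*c <= -10)) && (b >= 4*c - 6 || b + 5*c >= -10))) && ((!(2*c <= -10)) ==> (b >= 4*c - 6 || b + 5*c >= -10)))) && ((!(2*c <= -10)) ==> (b >= 4*c - 6 || b + 5*c >= -10))
Before c := b + 1: (2*b <= -12 ==> ((2*b <= -12 ==> ((!(2*b <= -12)) && (3*b <= 2 || 6*b >= -15))) && ((!(2*b <= -12)) ==> (3*b <= 2 || 6*b >= -15)))) && ((!(2*b <= -12)) ==> (3*b <= 2 || 6*b >= -15))
Answer: WP = (2*b <= -12 ==> ((2*b <= -12 ==> ((!(2*b <= -12)) && (3*b <= 2 || 6*b >= -15))) && ((!(2*b <= -12)) ==> (3*b <= 2 || 6*b >= -15)))) && ((!(2*b <= -12)) ==> (3*b <= 2 || 6*b >= -15))


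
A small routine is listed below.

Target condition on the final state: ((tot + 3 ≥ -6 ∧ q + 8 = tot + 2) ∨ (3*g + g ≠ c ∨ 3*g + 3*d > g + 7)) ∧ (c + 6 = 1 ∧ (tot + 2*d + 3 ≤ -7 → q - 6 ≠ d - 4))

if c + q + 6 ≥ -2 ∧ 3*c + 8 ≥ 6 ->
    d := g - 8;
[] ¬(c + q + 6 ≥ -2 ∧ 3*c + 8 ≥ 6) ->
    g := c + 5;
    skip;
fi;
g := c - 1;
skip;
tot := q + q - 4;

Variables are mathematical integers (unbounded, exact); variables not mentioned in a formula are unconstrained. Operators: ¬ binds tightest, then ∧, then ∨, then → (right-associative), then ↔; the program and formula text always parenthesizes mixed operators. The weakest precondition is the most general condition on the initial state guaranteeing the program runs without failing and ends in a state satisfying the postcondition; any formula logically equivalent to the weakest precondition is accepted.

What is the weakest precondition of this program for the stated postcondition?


Working backward. After the program, the postcondition ((tot + 3 ≥ -6 ∧ q + 8 = tot + 2) ∨ (3*g + g ≠ c ∨ 3*g + 3*d > g + 7)) ∧ (c + 6 = 1 ∧ (tot + 2*d + 3 ≤ -7 → q - 6 ≠ d - 4)) must hold; in canonical form it is ((tot ≥ -9 ∧ q = tot - 6) ∨ 4*g ≠ c ∨ 3*d + 2*g > 7) ∧ c = -5 ∧ (2*d + tot ≤ -10 → q ≠ d + 2).
Before tot := q + q - 4: ((2*q ≥ -5 ∧ q = 10) ∨ 4*g ≠ c ∨ 3*d + 2*g > 7) ∧ c = -5 ∧ (2*d + 2*q ≤ -6 → q ≠ d + 2)
Before skip: ((2*q ≥ -5 ∧ q = 10) ∨ 4*g ≠ c ∨ 3*d + 2*g > 7) ∧ c = -5 ∧ (2*d + 2*q ≤ -6 → q ≠ d + 2)
Before g := c - 1: ((2*q ≥ -5 ∧ q = 10) ∨ 3*c ≠ 4 ∨ 2*c + 3*d > 9) ∧ c = -5 ∧ (2*d + 2*q ≤ -6 → q ≠ d + 2)
Then branch requires ((2*q ≥ -5 ∧ q = 10) ∨ 3*c ≠ 4 ∨ 2*c + 3*g > 33) ∧ c = -5 ∧ (2*g + 2*q ≤ 10 → q ≠ g - 6); else branch requires ((2*q ≥ -5 ∧ q = 10) ∨ 3*c ≠ 4 ∨ 2*c + 3*d > 9) ∧ c = -5 ∧ (2*d + 2*q ≤ -6 → q ≠ d + 2).
Before the if: ((c + q ≥ -8 ∧ 3*c ≥ -2) → (((2*q ≥ -5 ∧ q = 10) ∨ 3*c ≠ 4 ∨ 2*c + 3*g > 33) ∧ c = -5 ∧ (2*g + 2*q ≤ 10 → q ≠ g - 6))) ∧ ((¬(c + q ≥ -8 ∧ 3*c ≥ -2)) → (((2*q ≥ -5 ∧ q = 10) ∨ 3*c ≠ 4 ∨ 2*c + 3*d > 9) ∧ c = -5 ∧ (2*d + 2*q ≤ -6 → q ≠ d + 2)))
Answer: WP = ((c + q ≥ -8 ∧ 3*c ≥ -2) → (((2*q ≥ -5 ∧ q = 10) ∨ 3*c ≠ 4 ∨ 2*c + 3*g > 33) ∧ c = -5 ∧ (2*g + 2*q ≤ 10 → q ≠ g - 6))) ∧ ((¬(c + q ≥ -8 ∧ 3*c ≥ -2)) → (((2*q ≥ -5 ∧ q = 10) ∨ 3*c ≠ 4 ∨ 2*c + 3*d > 9) ∧ c = -5 ∧ (2*d + 2*q ≤ -6 → q ≠ d + 2)))


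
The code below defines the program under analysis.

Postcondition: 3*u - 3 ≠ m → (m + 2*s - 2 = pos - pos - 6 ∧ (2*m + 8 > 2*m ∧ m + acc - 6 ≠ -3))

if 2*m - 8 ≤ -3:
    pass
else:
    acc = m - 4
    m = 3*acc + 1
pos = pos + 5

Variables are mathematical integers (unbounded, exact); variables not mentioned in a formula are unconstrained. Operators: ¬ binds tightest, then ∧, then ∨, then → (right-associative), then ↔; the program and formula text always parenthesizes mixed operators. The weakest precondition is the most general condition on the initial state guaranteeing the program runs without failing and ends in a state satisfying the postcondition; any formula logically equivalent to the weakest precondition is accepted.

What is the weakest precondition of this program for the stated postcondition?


Working backward. After the program, the postcondition 3*u - 3 ≠ m → (m + 2*s - 2 = pos - pos - 6 ∧ (2*m + 8 > 2*m ∧ m + acc - 6 ≠ -3)) must hold; in canonical form it is 3*u ≠ m + 3 → (m + 2*s = -4 ∧ acc + m ≠ 3).
Before pos := pos + 5: 3*u ≠ m + 3 → (m + 2*s = -4 ∧ acc + m ≠ 3)
Then branch requires 3*u ≠ m + 3 → (m + 2*s = -4 ∧ acc + m ≠ 3); else branch requires 3*u ≠ 3*m - 8 → (3*m + 2*s = 7 ∧ 4*m ≠ 18).
Before the if: (2*m ≤ 5 → (3*u ≠ m + 3 → (m + 2*s = -4 ∧ acc + m ≠ 3))) ∧ ((¬(2*m ≤ 5)) → (3*u ≠ 3*m - 8 → (3*m + 2*s = 7 ∧ 4*m ≠ 18)))
Answer: WP = (2*m ≤ 5 → (3*u ≠ m + 3 → (m + 2*s = -4 ∧ acc + m ≠ 3))) ∧ ((¬(2*m ≤ 5)) → (3*u ≠ 3*m - 8 → (3*m + 2*s = 7 ∧ 4*m ≠ 18)))


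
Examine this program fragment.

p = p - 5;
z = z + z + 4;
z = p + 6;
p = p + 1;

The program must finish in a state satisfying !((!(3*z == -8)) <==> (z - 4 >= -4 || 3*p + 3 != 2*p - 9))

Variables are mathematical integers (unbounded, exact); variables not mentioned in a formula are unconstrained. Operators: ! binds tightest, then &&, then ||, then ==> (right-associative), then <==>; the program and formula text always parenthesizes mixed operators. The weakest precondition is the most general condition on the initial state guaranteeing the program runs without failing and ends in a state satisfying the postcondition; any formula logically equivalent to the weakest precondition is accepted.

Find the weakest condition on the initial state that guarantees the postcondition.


Working backward. After the program, the postcondition !((!(3*z == -8)) <==> (z - 4 >= -4 || 3*p + 3 != 2*p - 9)) must hold; in canonical form it is !((!(3*z == -8)) <==> (z >= 0 || p != -12)).
Before p := p + 1: !((!(3*z == -8)) <==> (z >= 0 || p != -13))
Before z := p + 6: !((!(3*p == -26)) <==> (p >= -6 || p != -13))
Before z := z + z + 4: !((!(3*p == -26)) <==> (p >= -6 || p != -13))
Before p := p - 5: !((!(3*p == -11)) <==> (p >= -1 || p != -8))
Answer: WP = !((!(3*p == -11)) <==> (p >= -1 || p != -8))


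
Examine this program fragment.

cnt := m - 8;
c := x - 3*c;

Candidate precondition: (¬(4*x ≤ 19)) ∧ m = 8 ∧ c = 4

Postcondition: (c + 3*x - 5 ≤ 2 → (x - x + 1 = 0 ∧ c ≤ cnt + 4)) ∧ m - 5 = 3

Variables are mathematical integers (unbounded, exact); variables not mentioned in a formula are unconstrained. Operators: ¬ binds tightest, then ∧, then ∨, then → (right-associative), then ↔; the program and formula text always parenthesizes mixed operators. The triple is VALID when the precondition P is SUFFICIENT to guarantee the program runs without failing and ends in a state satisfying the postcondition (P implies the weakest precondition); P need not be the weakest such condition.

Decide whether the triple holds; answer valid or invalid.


Working backward. After the program, the postcondition (c + 3*x - 5 ≤ 2 → (x - x + 1 = 0 ∧ c ≤ cnt + 4)) ∧ m - 5 = 3 must hold; in canonical form it is (¬(c + 3*x ≤ 7)) ∧ m = 8.
Before c := x - 3*c: (¬(4*x ≤ 3*c + 7)) ∧ m = 8
Before cnt := m - 8: (¬(4*x ≤ 3*c + 7)) ∧ m = 8
The weakest precondition is (¬(4*x ≤ 3*c + 7)) ∧ m = 8.
Check whether (¬(4*x ≤ 19)) ∧ m = 8 ∧ c = 4 implies it.
Every state satisfying the precondition satisfies the weakest precondition: the implication holds.
Answer: valid


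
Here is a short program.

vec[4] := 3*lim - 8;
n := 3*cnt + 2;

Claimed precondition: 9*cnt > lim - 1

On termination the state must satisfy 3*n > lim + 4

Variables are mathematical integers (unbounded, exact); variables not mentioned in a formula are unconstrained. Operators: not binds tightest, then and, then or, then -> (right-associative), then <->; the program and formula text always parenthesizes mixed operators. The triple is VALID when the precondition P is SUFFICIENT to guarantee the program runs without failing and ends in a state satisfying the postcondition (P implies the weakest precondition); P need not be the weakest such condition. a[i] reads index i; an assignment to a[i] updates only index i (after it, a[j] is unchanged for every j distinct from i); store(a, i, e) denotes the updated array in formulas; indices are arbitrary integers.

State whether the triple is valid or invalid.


Working backward. After the program, 3*n > lim + 4 must hold.
Before n := 3*cnt + 2: 9*cnt > lim - 2
Before vec[4] := 3*lim - 8: 9*cnt > lim - 2
The weakest precondition is 9*cnt > lim - 2.
Check whether 9*cnt > lim - 1 implies it.
Every state satisfying the precondition satisfies the weakest precondition: the implication holds.
Answer: valid


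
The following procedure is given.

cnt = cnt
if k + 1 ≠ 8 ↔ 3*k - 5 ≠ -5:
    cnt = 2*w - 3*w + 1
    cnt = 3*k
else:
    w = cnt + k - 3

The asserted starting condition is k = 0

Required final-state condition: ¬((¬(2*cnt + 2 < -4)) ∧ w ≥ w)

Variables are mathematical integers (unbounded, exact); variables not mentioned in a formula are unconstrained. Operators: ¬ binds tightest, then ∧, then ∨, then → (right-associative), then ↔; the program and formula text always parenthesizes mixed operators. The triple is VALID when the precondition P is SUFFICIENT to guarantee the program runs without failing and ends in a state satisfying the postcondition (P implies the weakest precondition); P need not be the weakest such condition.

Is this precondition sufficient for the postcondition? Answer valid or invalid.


Working backward. After the program, the postcondition ¬((¬(2*cnt + 2 < -4)) ∧ w ≥ w) must hold; in canonical form it is 2*cnt < -6.
Then branch requires 6*k < -6; else branch requires 2*cnt < -6.
Before the if: ((k ≠ 7 ↔ 3*k ≠ 0) → 6*k < -6) ∧ ((¬(k ≠ 7 ↔ 3*k ≠ 0)) → 2*cnt < -6)
Before cnt := cnt: ((k ≠ 7 ↔ 3*k ≠ 0) → 6*k < -6) ∧ ((¬(k ≠ 7 ↔ 3*k ≠ 0)) → 2*cnt < -6)
The weakest precondition is ((k ≠ 7 ↔ 3*k ≠ 0) → 6*k < -6) ∧ ((¬(k ≠ 7 ↔ 3*k ≠ 0)) → 2*cnt < -6).
Check whether k = 0 implies it.
Countermodel: at the initial state cnt = -3, k = 0, the precondition holds but the weakest precondition fails.
Answer: invalid


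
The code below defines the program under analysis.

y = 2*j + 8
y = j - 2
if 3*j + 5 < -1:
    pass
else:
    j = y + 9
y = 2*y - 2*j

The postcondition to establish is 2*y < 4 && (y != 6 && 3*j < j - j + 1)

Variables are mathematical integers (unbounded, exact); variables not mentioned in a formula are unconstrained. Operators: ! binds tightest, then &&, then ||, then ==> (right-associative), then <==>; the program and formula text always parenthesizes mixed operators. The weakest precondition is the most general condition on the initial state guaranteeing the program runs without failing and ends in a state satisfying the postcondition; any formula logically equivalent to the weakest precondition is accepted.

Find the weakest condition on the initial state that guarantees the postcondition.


Working backward. After the program, the postcondition 2*y < 4 && (y != 6 && 3*j < j - j + 1) must hold; in canonical form it is 2*y < 4 && y != 6 && 3*j < 1.
Before y := 2*y - 2*j: 4*y < 4*j + 4 && 2*y != 2*j + 6 && 3*j < 1
Then branch requires 4*y < 4*j + 4 && 2*y != 2*j + 6 && 3*j < 1; else branch requires 3*y < -26.
Before the if: (3*j < -6 ==> (4*y < 4*j + 4 && 2*y != 2*j + 6 && 3*j < 1)) && ((!(3*j < -6)) ==> 3*y < -26)
Before y := j - 2: (3*j < -6 ==> 3*j < 1) && ((!(3*j < -6)) ==> 3*j < -20)
Before y := 2*j + 8: (3*j < -6 ==> 3*j < 1) && ((!(3*j < -6)) ==> 3*j < -20)
Answer: WP = (3*j < -6 ==> 3*j < 1) && ((!(3*j < -6)) ==> 3*j < -20)


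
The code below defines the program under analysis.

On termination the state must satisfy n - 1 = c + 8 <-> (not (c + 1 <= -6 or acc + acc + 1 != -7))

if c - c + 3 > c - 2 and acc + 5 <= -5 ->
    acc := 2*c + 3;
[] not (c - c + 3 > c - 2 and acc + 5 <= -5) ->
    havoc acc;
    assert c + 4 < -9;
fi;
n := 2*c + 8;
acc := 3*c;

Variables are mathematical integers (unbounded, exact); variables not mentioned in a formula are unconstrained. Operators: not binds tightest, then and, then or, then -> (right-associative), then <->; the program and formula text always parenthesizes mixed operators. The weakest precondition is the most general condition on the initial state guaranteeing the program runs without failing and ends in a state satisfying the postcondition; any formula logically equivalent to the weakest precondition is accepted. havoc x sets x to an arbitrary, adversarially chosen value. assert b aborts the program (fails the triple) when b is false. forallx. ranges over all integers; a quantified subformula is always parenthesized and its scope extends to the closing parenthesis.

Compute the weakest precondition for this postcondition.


Working backward. After the program, the postcondition n - 1 = c + 8 <-> (not (c + 1 <= -6 or acc + acc + 1 != -7)) must hold; in canonical form it is n = c + 9 <-> (not (c <= -7 or 2*acc != -8)).
Before acc := 3*c: n = c + 9 <-> (not (c <= -7 or 6*c != -8))
Before n := 2*c + 8: c = 1 <-> (not (c <= -7 or 6*c != -8))
Then branch requires c = 1 <-> (not (c <= -7 or 6*c != -8)); else branch requires c < -13 and (c = 1 <-> (not (c <= -7 or 6*c != -8))).
Before the if: ((c < 5 and acc <= -10) -> (c = 1 <-> (not (c <= -7 or 6*c != -8)))) and ((not (c < 5 and acc <= -10)) -> (c < -13 and (c = 1 <-> (not (c <= -7 or 6*c != -8)))))
Answer: WP = ((c < 5 and acc <= -10) -> (c = 1 <-> (not (c <= -7 or 6*c != -8)))) and ((not (c < 5 and acc <= -10)) -> (c < -13 and (c = 1 <-> (not (c <= -7 or 6*c != -8)))))


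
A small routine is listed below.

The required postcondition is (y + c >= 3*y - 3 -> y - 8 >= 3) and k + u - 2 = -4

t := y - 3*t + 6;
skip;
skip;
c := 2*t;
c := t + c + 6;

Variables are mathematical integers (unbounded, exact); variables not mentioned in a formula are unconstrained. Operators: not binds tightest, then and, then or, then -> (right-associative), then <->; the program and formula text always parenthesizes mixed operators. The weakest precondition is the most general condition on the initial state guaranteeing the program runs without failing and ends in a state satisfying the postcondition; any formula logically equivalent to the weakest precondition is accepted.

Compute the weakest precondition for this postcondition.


Working backward. After the program, the postcondition (y + c >= 3*y - 3 -> y - 8 >= 3) and k + u - 2 = -4 must hold; in canonical form it is (c >= 2*y - 3 -> y >= 11) and k + u = -2.
Before c := t + c + 6: (c + t >= 2*y - 9 -> y >= 11) and k + u = -2
Before c := 2*t: (3*t >= 2*y - 9 -> y >= 11) and k + u = -2
Before skip: (3*t >= 2*y - 9 -> y >= 11) and k + u = -2
Before skip: (3*t >= 2*y - 9 -> y >= 11) and k + u = -2
Before t := y - 3*t + 6: (y >= 9*t - 27 -> y >= 11) and k + u = -2
Answer: WP = (y >= 9*t - 27 -> y >= 11) and k + u = -2


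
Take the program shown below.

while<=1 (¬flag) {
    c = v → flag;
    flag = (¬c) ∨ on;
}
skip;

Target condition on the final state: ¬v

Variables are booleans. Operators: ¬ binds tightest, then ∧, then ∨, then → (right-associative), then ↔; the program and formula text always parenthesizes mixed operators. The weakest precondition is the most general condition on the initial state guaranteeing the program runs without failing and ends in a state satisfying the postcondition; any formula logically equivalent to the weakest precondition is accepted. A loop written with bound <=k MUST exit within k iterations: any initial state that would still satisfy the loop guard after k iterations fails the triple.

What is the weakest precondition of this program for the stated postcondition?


Working backward. After the program, ¬v must hold.
Before skip: ¬v
Before the loop (bound <=1), unroll the exhaustion recursion (WP_0 = exit-now case; WP_j = one more guarded iteration, up to j = 1):
  WP_0: flag ∧ (¬v)
  WP_1: ((¬flag) → (((¬(v → flag)) ∨ on) ∧ (¬v))) ∧ (flag → (¬v))
So before the loop: ((¬flag) → (((¬(v → flag)) ∨ on) ∧ (¬v))) ∧ (flag → (¬v))
Answer: WP = ((¬flag) → (((¬(v → flag)) ∨ on) ∧ (¬v))) ∧ (flag → (¬v))
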